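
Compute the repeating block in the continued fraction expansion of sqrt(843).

Write x_i = (sqrt(843) + m_i)/d_i with (m_0, d_0) = (0, 1). a_0 = floor(sqrt(843)) = 29, since 29^2 = 841 <= 843 < 900 = 30^2.
Iterate m_{i+1} = d_i*a_i - m_i, d_{i+1} = (843 - m_{i+1}^2)/d_i, a_{i+1} = floor((a_0 + m_{i+1})/d_{i+1}):
  m_1 = 1*29 - 0 = 29, d_1 = (843 - 29^2)/1 = 2/1 = 2, a_1 = floor((29 + 29)/2) = 29.
  m_2 = 2*29 - 29 = 29, d_2 = (843 - 29^2)/2 = 2/2 = 1, a_2 = floor((29 + 29)/1) = 58.
  m_3 = 1*58 - 29 = 29, d_3 = (843 - 29^2)/1 = 2/1 = 2: (m_3, d_3) = (m_1, d_1) = (29, 2), so from here the quotients repeat a_1, a_2; the period length is 2.
Hence the expansion of sqrt(843) is a_0 = 29 followed by the repeating block 29, 58 (period 2).

[29; (29, 58)]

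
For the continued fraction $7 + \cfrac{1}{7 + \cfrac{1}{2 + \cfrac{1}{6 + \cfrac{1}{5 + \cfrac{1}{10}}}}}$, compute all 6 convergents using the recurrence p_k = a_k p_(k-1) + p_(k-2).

7/1, 50/7, 107/15, 692/97, 3567/500, 36362/5097

Using the convergent recurrence p_i = a_i*p_{i-1} + p_{i-2}, q_i = a_i*q_{i-1} + q_{i-2} with p_{-2}=0, p_{-1}=1, q_{-2}=1, q_{-1}=0:
  i=0: a_0=7, p_0 = 7*1 + 0 = 7, q_0 = 7*0 + 1 = 1.
  i=1: a_1=7, p_1 = 7*7 + 1 = 50, q_1 = 7*1 + 0 = 7.
  i=2: a_2=2, p_2 = 2*50 + 7 = 107, q_2 = 2*7 + 1 = 15.
  i=3: a_3=6, p_3 = 6*107 + 50 = 692, q_3 = 6*15 + 7 = 97.
  i=4: a_4=5, p_4 = 5*692 + 107 = 3567, q_4 = 5*97 + 15 = 500.
  i=5: a_5=10, p_5 = 10*3567 + 692 = 36362, q_5 = 10*500 + 97 = 5097.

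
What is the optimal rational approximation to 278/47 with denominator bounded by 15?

71/12

Expand x = 278/47 as a continued fraction with the Euclidean algorithm:
  278 = 5*47 + 43, so a_0 = 5.
  47 = 1*43 + 4, so a_1 = 1.
  43 = 10*4 + 3, so a_2 = 10.
  4 = 1*3 + 1, so a_3 = 1.
  3 = 3*1 + 0, so a_4 = 3.
so x = [5; 1, 10, 1, 3].
Convergents (p_i = a_i*p_{i-1} + p_{i-2}, q_i = a_i*q_{i-1} + q_{i-2} with p_{-2}=0, p_{-1}=1, q_{-2}=1, q_{-1}=0), until the denominator exceeds 15:
  i=0: a_0=5, p_0 = 5*1 + 0 = 5, q_0 = 5*0 + 1 = 1.
  i=1: a_1=1, p_1 = 1*5 + 1 = 6, q_1 = 1*1 + 0 = 1.
  i=2: a_2=10, p_2 = 10*6 + 5 = 65, q_2 = 10*1 + 1 = 11.
  i=3: a_3=1, p_3 = 1*65 + 6 = 71, q_3 = 1*11 + 1 = 12.
  i=4: a_4=3, p_4 = 3*71 + 65 = 278, q_4 = 3*12 + 11 = 47.
q_4 = 47 > 15, so the last convergent with denominator <= 15 is p_3/q_3 = 71/12.
The closest fraction with denominator <= 15 is either p_3/q_3 or the intermediate fraction (k*p_3 + p_2)/(k*q_3 + q_2) with the largest k >= 1 whose denominator stays <= 15; these approach x as k grows, and every other convergent or intermediate fraction in range is farther away.
Largest k: floor((15 - q_2)/q_3) = floor((15 - 11)/12) = 0.
Since k = 0, no intermediate fraction beyond p_3/q_3 has denominator <= 15, so the convergent 71/12 is the closest (its error is |278*12 - 71*47|/(47*12) = 1/564).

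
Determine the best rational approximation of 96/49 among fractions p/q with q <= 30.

Expand x = 96/49 as a continued fraction with the Euclidean algorithm:
  96 = 1*49 + 47, so a_0 = 1.
  49 = 1*47 + 2, so a_1 = 1.
  47 = 23*2 + 1, so a_2 = 23.
  2 = 2*1 + 0, so a_3 = 2.
so x = [1; 1, 23, 2].
Convergents (p_i = a_i*p_{i-1} + p_{i-2}, q_i = a_i*q_{i-1} + q_{i-2} with p_{-2}=0, p_{-1}=1, q_{-2}=1, q_{-1}=0), until the denominator exceeds 30:
  i=0: a_0=1, p_0 = 1*1 + 0 = 1, q_0 = 1*0 + 1 = 1.
  i=1: a_1=1, p_1 = 1*1 + 1 = 2, q_1 = 1*1 + 0 = 1.
  i=2: a_2=23, p_2 = 23*2 + 1 = 47, q_2 = 23*1 + 1 = 24.
  i=3: a_3=2, p_3 = 2*47 + 2 = 96, q_3 = 2*24 + 1 = 49.
q_3 = 49 > 30, so the last convergent with denominator <= 30 is p_2/q_2 = 47/24.
The closest fraction with denominator <= 30 is either p_2/q_2 or the intermediate fraction (k*p_2 + p_1)/(k*q_2 + q_1) with the largest k >= 1 whose denominator stays <= 30; these approach x as k grows, and every other convergent or intermediate fraction in range is farther away.
Largest k: floor((30 - q_1)/q_2) = floor((30 - 1)/24) = 1.
That gives (1*47 + 2)/(1*24 + 1) = 49/25.
Compare the errors: |x - 47/24| = |96*24 - 47*49|/(49*24) = 1/1176, and |x - 49/25| = |96*25 - 49*49|/(49*25) = 1/1225.
Cross-multiplying, 1*1176 = 1176 < 1225 = 1*1225, so 1/1225 is smaller: the intermediate fraction 49/25 is closer to x than 47/24.

49/25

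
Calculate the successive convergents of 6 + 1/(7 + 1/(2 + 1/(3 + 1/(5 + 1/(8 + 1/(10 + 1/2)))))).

6/1, 43/7, 92/15, 319/52, 1687/275, 13815/2252, 139837/22795, 293489/47842

Using the convergent recurrence p_i = a_i*p_{i-1} + p_{i-2}, q_i = a_i*q_{i-1} + q_{i-2} with p_{-2}=0, p_{-1}=1, q_{-2}=1, q_{-1}=0:
  i=0: a_0=6, p_0 = 6*1 + 0 = 6, q_0 = 6*0 + 1 = 1.
  i=1: a_1=7, p_1 = 7*6 + 1 = 43, q_1 = 7*1 + 0 = 7.
  i=2: a_2=2, p_2 = 2*43 + 6 = 92, q_2 = 2*7 + 1 = 15.
  i=3: a_3=3, p_3 = 3*92 + 43 = 319, q_3 = 3*15 + 7 = 52.
  i=4: a_4=5, p_4 = 5*319 + 92 = 1687, q_4 = 5*52 + 15 = 275.
  i=5: a_5=8, p_5 = 8*1687 + 319 = 13815, q_5 = 8*275 + 52 = 2252.
  i=6: a_6=10, p_6 = 10*13815 + 1687 = 139837, q_6 = 10*2252 + 275 = 22795.
  i=7: a_7=2, p_7 = 2*139837 + 13815 = 293489, q_7 = 2*22795 + 2252 = 47842.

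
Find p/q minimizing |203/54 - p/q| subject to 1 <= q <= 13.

15/4

Expand x = 203/54 as a continued fraction with the Euclidean algorithm:
  203 = 3*54 + 41, so a_0 = 3.
  54 = 1*41 + 13, so a_1 = 1.
  41 = 3*13 + 2, so a_2 = 3.
  13 = 6*2 + 1, so a_3 = 6.
  2 = 2*1 + 0, so a_4 = 2.
so x = [3; 1, 3, 6, 2].
Convergents (p_i = a_i*p_{i-1} + p_{i-2}, q_i = a_i*q_{i-1} + q_{i-2} with p_{-2}=0, p_{-1}=1, q_{-2}=1, q_{-1}=0), until the denominator exceeds 13:
  i=0: a_0=3, p_0 = 3*1 + 0 = 3, q_0 = 3*0 + 1 = 1.
  i=1: a_1=1, p_1 = 1*3 + 1 = 4, q_1 = 1*1 + 0 = 1.
  i=2: a_2=3, p_2 = 3*4 + 3 = 15, q_2 = 3*1 + 1 = 4.
  i=3: a_3=6, p_3 = 6*15 + 4 = 94, q_3 = 6*4 + 1 = 25.
q_3 = 25 > 13, so the last convergent with denominator <= 13 is p_2/q_2 = 15/4.
The closest fraction with denominator <= 13 is either p_2/q_2 or the intermediate fraction (k*p_2 + p_1)/(k*q_2 + q_1) with the largest k >= 1 whose denominator stays <= 13; these approach x as k grows, and every other convergent or intermediate fraction in range is farther away.
Largest k: floor((13 - q_1)/q_2) = floor((13 - 1)/4) = 3.
That gives (3*15 + 4)/(3*4 + 1) = 49/13.
Compare the errors: |x - 15/4| = |203*4 - 15*54|/(54*4) = 2/216, and |x - 49/13| = |203*13 - 49*54|/(54*13) = 7/702.
Cross-multiplying, 2*702 = 1404 < 1512 = 7*216, so 2/216 is smaller: the convergent 15/4 is closer to x than 49/13.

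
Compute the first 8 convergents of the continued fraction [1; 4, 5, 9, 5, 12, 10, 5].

1/1, 5/4, 26/21, 239/193, 1221/986, 14891/12025, 150131/121236, 765546/618205

Using the convergent recurrence p_i = a_i*p_{i-1} + p_{i-2}, q_i = a_i*q_{i-1} + q_{i-2} with p_{-2}=0, p_{-1}=1, q_{-2}=1, q_{-1}=0:
  i=0: a_0=1, p_0 = 1*1 + 0 = 1, q_0 = 1*0 + 1 = 1.
  i=1: a_1=4, p_1 = 4*1 + 1 = 5, q_1 = 4*1 + 0 = 4.
  i=2: a_2=5, p_2 = 5*5 + 1 = 26, q_2 = 5*4 + 1 = 21.
  i=3: a_3=9, p_3 = 9*26 + 5 = 239, q_3 = 9*21 + 4 = 193.
  i=4: a_4=5, p_4 = 5*239 + 26 = 1221, q_4 = 5*193 + 21 = 986.
  i=5: a_5=12, p_5 = 12*1221 + 239 = 14891, q_5 = 12*986 + 193 = 12025.
  i=6: a_6=10, p_6 = 10*14891 + 1221 = 150131, q_6 = 10*12025 + 986 = 121236.
  i=7: a_7=5, p_7 = 5*150131 + 14891 = 765546, q_7 = 5*121236 + 12025 = 618205.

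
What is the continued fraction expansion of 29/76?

[0; 2, 1, 1, 1, 1, 1, 3]

Run the Euclidean algorithm on 29 and 76; the successive quotients are the partial quotients a_0, a_1, ... (each step inverts the fractional part left over by the previous one):
  29 = 0*76 + 29, so a_0 = 0.
  76 = 2*29 + 18, so a_1 = 2.
  29 = 1*18 + 11, so a_2 = 1.
  18 = 1*11 + 7, so a_3 = 1.
  11 = 1*7 + 4, so a_4 = 1.
  7 = 1*4 + 3, so a_5 = 1.
  4 = 1*3 + 1, so a_6 = 1.
  3 = 3*1 + 0, so a_7 = 3.
The remainder reaches 0 after 8 divisions, so the expansion has 8 partial quotients, read off in order.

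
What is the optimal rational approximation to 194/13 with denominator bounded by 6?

Expand x = 194/13 as a continued fraction with the Euclidean algorithm:
  194 = 14*13 + 12, so a_0 = 14.
  13 = 1*12 + 1, so a_1 = 1.
  12 = 12*1 + 0, so a_2 = 12.
so x = [14; 1, 12].
Convergents (p_i = a_i*p_{i-1} + p_{i-2}, q_i = a_i*q_{i-1} + q_{i-2} with p_{-2}=0, p_{-1}=1, q_{-2}=1, q_{-1}=0), until the denominator exceeds 6:
  i=0: a_0=14, p_0 = 14*1 + 0 = 14, q_0 = 14*0 + 1 = 1.
  i=1: a_1=1, p_1 = 1*14 + 1 = 15, q_1 = 1*1 + 0 = 1.
  i=2: a_2=12, p_2 = 12*15 + 14 = 194, q_2 = 12*1 + 1 = 13.
q_2 = 13 > 6, so the last convergent with denominator <= 6 is p_1/q_1 = 15/1.
The closest fraction with denominator <= 6 is either p_1/q_1 or the intermediate fraction (k*p_1 + p_0)/(k*q_1 + q_0) with the largest k >= 1 whose denominator stays <= 6; these approach x as k grows, and every other convergent or intermediate fraction in range is farther away.
Largest k: floor((6 - q_0)/q_1) = floor((6 - 1)/1) = 5.
That gives (5*15 + 14)/(5*1 + 1) = 89/6.
Compare the errors: |x - 15/1| = |194*1 - 15*13|/(13*1) = 1/13, and |x - 89/6| = |194*6 - 89*13|/(13*6) = 7/78.
Cross-multiplying, 1*78 = 78 < 91 = 7*13, so 1/13 is smaller: the convergent 15/1 is closer to x than 89/6.

15/1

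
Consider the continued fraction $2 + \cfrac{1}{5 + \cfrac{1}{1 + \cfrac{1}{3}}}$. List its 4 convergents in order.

2/1, 11/5, 13/6, 50/23

Using the convergent recurrence p_i = a_i*p_{i-1} + p_{i-2}, q_i = a_i*q_{i-1} + q_{i-2} with p_{-2}=0, p_{-1}=1, q_{-2}=1, q_{-1}=0:
  i=0: a_0=2, p_0 = 2*1 + 0 = 2, q_0 = 2*0 + 1 = 1.
  i=1: a_1=5, p_1 = 5*2 + 1 = 11, q_1 = 5*1 + 0 = 5.
  i=2: a_2=1, p_2 = 1*11 + 2 = 13, q_2 = 1*5 + 1 = 6.
  i=3: a_3=3, p_3 = 3*13 + 11 = 50, q_3 = 3*6 + 5 = 23.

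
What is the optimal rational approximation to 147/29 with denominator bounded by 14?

71/14

Expand x = 147/29 as a continued fraction with the Euclidean algorithm:
  147 = 5*29 + 2, so a_0 = 5.
  29 = 14*2 + 1, so a_1 = 14.
  2 = 2*1 + 0, so a_2 = 2.
so x = [5; 14, 2].
Convergents (p_i = a_i*p_{i-1} + p_{i-2}, q_i = a_i*q_{i-1} + q_{i-2} with p_{-2}=0, p_{-1}=1, q_{-2}=1, q_{-1}=0), until the denominator exceeds 14:
  i=0: a_0=5, p_0 = 5*1 + 0 = 5, q_0 = 5*0 + 1 = 1.
  i=1: a_1=14, p_1 = 14*5 + 1 = 71, q_1 = 14*1 + 0 = 14.
  i=2: a_2=2, p_2 = 2*71 + 5 = 147, q_2 = 2*14 + 1 = 29.
q_2 = 29 > 14, so the last convergent with denominator <= 14 is p_1/q_1 = 71/14.
The closest fraction with denominator <= 14 is either p_1/q_1 or the intermediate fraction (k*p_1 + p_0)/(k*q_1 + q_0) with the largest k >= 1 whose denominator stays <= 14; these approach x as k grows, and every other convergent or intermediate fraction in range is farther away.
Largest k: floor((14 - q_0)/q_1) = floor((14 - 1)/14) = 0.
Since k = 0, no intermediate fraction beyond p_1/q_1 has denominator <= 14, so the convergent 71/14 is the closest (its error is |147*14 - 71*29|/(29*14) = 1/406).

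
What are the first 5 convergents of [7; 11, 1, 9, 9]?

Using the convergent recurrence p_i = a_i*p_{i-1} + p_{i-2}, q_i = a_i*q_{i-1} + q_{i-2} with p_{-2}=0, p_{-1}=1, q_{-2}=1, q_{-1}=0:
  i=0: a_0=7, p_0 = 7*1 + 0 = 7, q_0 = 7*0 + 1 = 1.
  i=1: a_1=11, p_1 = 11*7 + 1 = 78, q_1 = 11*1 + 0 = 11.
  i=2: a_2=1, p_2 = 1*78 + 7 = 85, q_2 = 1*11 + 1 = 12.
  i=3: a_3=9, p_3 = 9*85 + 78 = 843, q_3 = 9*12 + 11 = 119.
  i=4: a_4=9, p_4 = 9*843 + 85 = 7672, q_4 = 9*119 + 12 = 1083.

7/1, 78/11, 85/12, 843/119, 7672/1083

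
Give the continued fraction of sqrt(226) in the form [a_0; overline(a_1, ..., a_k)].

Write x_i = (sqrt(226) + m_i)/d_i with (m_0, d_0) = (0, 1). a_0 = floor(sqrt(226)) = 15, since 15^2 = 225 <= 226 < 256 = 16^2.
Iterate m_{i+1} = d_i*a_i - m_i, d_{i+1} = (226 - m_{i+1}^2)/d_i, a_{i+1} = floor((a_0 + m_{i+1})/d_{i+1}):
  m_1 = 1*15 - 0 = 15, d_1 = (226 - 15^2)/1 = 1/1 = 1, a_1 = floor((15 + 15)/1) = 30.
  m_2 = 1*30 - 15 = 15, d_2 = (226 - 15^2)/1 = 1/1 = 1: (m_2, d_2) = (m_1, d_1) = (15, 1), so from here the quotient a_1 repeats; the period length is 1.
Hence the expansion of sqrt(226) is a_0 = 15 followed by the repeating block 30 (period 1).

[15; overline(30)]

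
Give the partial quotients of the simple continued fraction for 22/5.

Run the Euclidean algorithm on 22 and 5; the successive quotients are the partial quotients a_0, a_1, ... (each step inverts the fractional part left over by the previous one):
  22 = 4*5 + 2, so a_0 = 4.
  5 = 2*2 + 1, so a_1 = 2.
  2 = 2*1 + 0, so a_2 = 2.
The remainder reaches 0 after 3 divisions, so the expansion has 3 partial quotients, read off in order.

[4; 2, 2]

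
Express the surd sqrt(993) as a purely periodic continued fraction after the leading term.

Write x_i = (sqrt(993) + m_i)/d_i with (m_0, d_0) = (0, 1). a_0 = floor(sqrt(993)) = 31, since 31^2 = 961 <= 993 < 1024 = 32^2.
Iterate m_{i+1} = d_i*a_i - m_i, d_{i+1} = (993 - m_{i+1}^2)/d_i, a_{i+1} = floor((a_0 + m_{i+1})/d_{i+1}):
  m_1 = 1*31 - 0 = 31, d_1 = (993 - 31^2)/1 = 32/1 = 32, a_1 = floor((31 + 31)/32) = 1.
  m_2 = 32*1 - 31 = 1, d_2 = (993 - 1^2)/32 = 992/32 = 31, a_2 = floor((31 + 1)/31) = 1.
  m_3 = 31*1 - 1 = 30, d_3 = (993 - 30^2)/31 = 93/31 = 3, a_3 = floor((31 + 30)/3) = 20.
  m_4 = 3*20 - 30 = 30, d_4 = (993 - 30^2)/3 = 93/3 = 31, a_4 = floor((31 + 30)/31) = 1.
  m_5 = 31*1 - 30 = 1, d_5 = (993 - 1^2)/31 = 992/31 = 32, a_5 = floor((31 + 1)/32) = 1.
  m_6 = 32*1 - 1 = 31, d_6 = (993 - 31^2)/32 = 32/32 = 1, a_6 = floor((31 + 31)/1) = 62.
  m_7 = 1*62 - 31 = 31, d_7 = (993 - 31^2)/1 = 32/1 = 32: (m_7, d_7) = (m_1, d_1) = (31, 32), so from here the quotients repeat a_1, ..., a_6; the period length is 6.
Hence the expansion of sqrt(993) is a_0 = 31 followed by the repeating block 1, 1, 20, 1, 1, 62 (period 6).

[31; (1, 1, 20, 1, 1, 62)]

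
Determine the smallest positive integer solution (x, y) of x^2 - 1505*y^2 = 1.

First expand sqrt(1505) as a continued fraction. With x_i = (sqrt(1505) + m_i)/d_i and (m_0, d_0) = (0, 1): a_0 = floor(sqrt(1505)) = 38, since 38^2 = 1444 <= 1505 < 1521 = 39^2.
Iterate m_{i+1} = d_i*a_i - m_i, d_{i+1} = (1505 - m_{i+1}^2)/d_i, a_{i+1} = floor((a_0 + m_{i+1})/d_{i+1}):
  m_1 = 1*38 - 0 = 38, d_1 = (1505 - 38^2)/1 = 61/1 = 61, a_1 = floor((38 + 38)/61) = 1.
  m_2 = 61*1 - 38 = 23, d_2 = (1505 - 23^2)/61 = 976/61 = 16, a_2 = floor((38 + 23)/16) = 3.
  m_3 = 16*3 - 23 = 25, d_3 = (1505 - 25^2)/16 = 880/16 = 55, a_3 = floor((38 + 25)/55) = 1.
  m_4 = 55*1 - 25 = 30, d_4 = (1505 - 30^2)/55 = 605/55 = 11, a_4 = floor((38 + 30)/11) = 6.
  m_5 = 11*6 - 30 = 36, d_5 = (1505 - 36^2)/11 = 209/11 = 19, a_5 = floor((38 + 36)/19) = 3.
  m_6 = 19*3 - 36 = 21, d_6 = (1505 - 21^2)/19 = 1064/19 = 56, a_6 = floor((38 + 21)/56) = 1.
  m_7 = 56*1 - 21 = 35, d_7 = (1505 - 35^2)/56 = 280/56 = 5, a_7 = floor((38 + 35)/5) = 14.
  m_8 = 5*14 - 35 = 35, d_8 = (1505 - 35^2)/5 = 280/5 = 56, a_8 = floor((38 + 35)/56) = 1.
  m_9 = 56*1 - 35 = 21, d_9 = (1505 - 21^2)/56 = 1064/56 = 19, a_9 = floor((38 + 21)/19) = 3.
  m_10 = 19*3 - 21 = 36, d_10 = (1505 - 36^2)/19 = 209/19 = 11, a_10 = floor((38 + 36)/11) = 6.
  m_11 = 11*6 - 36 = 30, d_11 = (1505 - 30^2)/11 = 605/11 = 55, a_11 = floor((38 + 30)/55) = 1.
  m_12 = 55*1 - 30 = 25, d_12 = (1505 - 25^2)/55 = 880/55 = 16, a_12 = floor((38 + 25)/16) = 3.
  m_13 = 16*3 - 25 = 23, d_13 = (1505 - 23^2)/16 = 976/16 = 61, a_13 = floor((38 + 23)/61) = 1.
  m_14 = 61*1 - 23 = 38, d_14 = (1505 - 38^2)/61 = 61/61 = 1, a_14 = floor((38 + 38)/1) = 76.
  m_15 = 1*76 - 38 = 38, d_15 = (1505 - 38^2)/1 = 61/1 = 61: (m_15, d_15) = (m_1, d_1) = (38, 61), so from here the quotients repeat a_1, ..., a_14; the period length is 14.
So sqrt(1505) = [38; (1, 3, 1, 6, 3, 1, 14, 1, 3, 6, 1, 3, 1, 76)] with period length k = 14.
k is even, so the fundamental solution of x^2 - 1505y^2 = 1 is (p_{k-1}, q_{k-1}) = (p_13, q_13); compute convergents through index 13.
Convergents (p_i = a_i*p_{i-1} + p_{i-2}, q_i = a_i*q_{i-1} + q_{i-2} with p_{-2}=0, p_{-1}=1, q_{-2}=1, q_{-1}=0):
  i=0: a_0=38, p_0 = 38*1 + 0 = 38, q_0 = 38*0 + 1 = 1.
  i=1: a_1=1, p_1 = 1*38 + 1 = 39, q_1 = 1*1 + 0 = 1.
  i=2: a_2=3, p_2 = 3*39 + 38 = 155, q_2 = 3*1 + 1 = 4.
  i=3: a_3=1, p_3 = 1*155 + 39 = 194, q_3 = 1*4 + 1 = 5.
  i=4: a_4=6, p_4 = 6*194 + 155 = 1319, q_4 = 6*5 + 4 = 34.
  i=5: a_5=3, p_5 = 3*1319 + 194 = 4151, q_5 = 3*34 + 5 = 107.
  i=6: a_6=1, p_6 = 1*4151 + 1319 = 5470, q_6 = 1*107 + 34 = 141.
  i=7: a_7=14, p_7 = 14*5470 + 4151 = 80731, q_7 = 14*141 + 107 = 2081.
  i=8: a_8=1, p_8 = 1*80731 + 5470 = 86201, q_8 = 1*2081 + 141 = 2222.
  i=9: a_9=3, p_9 = 3*86201 + 80731 = 339334, q_9 = 3*2222 + 2081 = 8747.
  i=10: a_10=6, p_10 = 6*339334 + 86201 = 2122205, q_10 = 6*8747 + 2222 = 54704.
  i=11: a_11=1, p_11 = 1*2122205 + 339334 = 2461539, q_11 = 1*54704 + 8747 = 63451.
  i=12: a_12=3, p_12 = 3*2461539 + 2122205 = 9506822, q_12 = 3*63451 + 54704 = 245057.
  i=13: a_13=1, p_13 = 1*9506822 + 2461539 = 11968361, q_13 = 1*245057 + 63451 = 308508.
Check: 11968361^2 - 1505*308508^2 = 143241665026321 - 143241665026320 = 1, so (x, y) = (11968361, 308508) solves the equation, and by the theorem it is the least positive solution.

(x, y) = (11968361, 308508)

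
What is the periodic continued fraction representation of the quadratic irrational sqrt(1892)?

Write x_i = (sqrt(1892) + m_i)/d_i with (m_0, d_0) = (0, 1). a_0 = floor(sqrt(1892)) = 43, since 43^2 = 1849 <= 1892 < 1936 = 44^2.
Iterate m_{i+1} = d_i*a_i - m_i, d_{i+1} = (1892 - m_{i+1}^2)/d_i, a_{i+1} = floor((a_0 + m_{i+1})/d_{i+1}):
  m_1 = 1*43 - 0 = 43, d_1 = (1892 - 43^2)/1 = 43/1 = 43, a_1 = floor((43 + 43)/43) = 2.
  m_2 = 43*2 - 43 = 43, d_2 = (1892 - 43^2)/43 = 43/43 = 1, a_2 = floor((43 + 43)/1) = 86.
  m_3 = 1*86 - 43 = 43, d_3 = (1892 - 43^2)/1 = 43/1 = 43: (m_3, d_3) = (m_1, d_1) = (43, 43), so from here the quotients repeat a_1, a_2; the period length is 2.
Hence the expansion of sqrt(1892) is a_0 = 43 followed by the repeating block 2, 86 (period 2).

[43; (2, 86)]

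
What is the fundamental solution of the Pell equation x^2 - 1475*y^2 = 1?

First expand sqrt(1475) as a continued fraction. With x_i = (sqrt(1475) + m_i)/d_i and (m_0, d_0) = (0, 1): a_0 = floor(sqrt(1475)) = 38, since 38^2 = 1444 <= 1475 < 1521 = 39^2.
Iterate m_{i+1} = d_i*a_i - m_i, d_{i+1} = (1475 - m_{i+1}^2)/d_i, a_{i+1} = floor((a_0 + m_{i+1})/d_{i+1}):
  m_1 = 1*38 - 0 = 38, d_1 = (1475 - 38^2)/1 = 31/1 = 31, a_1 = floor((38 + 38)/31) = 2.
  m_2 = 31*2 - 38 = 24, d_2 = (1475 - 24^2)/31 = 899/31 = 29, a_2 = floor((38 + 24)/29) = 2.
  m_3 = 29*2 - 24 = 34, d_3 = (1475 - 34^2)/29 = 319/29 = 11, a_3 = floor((38 + 34)/11) = 6.
  m_4 = 11*6 - 34 = 32, d_4 = (1475 - 32^2)/11 = 451/11 = 41, a_4 = floor((38 + 32)/41) = 1.
  m_5 = 41*1 - 32 = 9, d_5 = (1475 - 9^2)/41 = 1394/41 = 34, a_5 = floor((38 + 9)/34) = 1.
  m_6 = 34*1 - 9 = 25, d_6 = (1475 - 25^2)/34 = 850/34 = 25, a_6 = floor((38 + 25)/25) = 2.
  m_7 = 25*2 - 25 = 25, d_7 = (1475 - 25^2)/25 = 850/25 = 34, a_7 = floor((38 + 25)/34) = 1.
  m_8 = 34*1 - 25 = 9, d_8 = (1475 - 9^2)/34 = 1394/34 = 41, a_8 = floor((38 + 9)/41) = 1.
  m_9 = 41*1 - 9 = 32, d_9 = (1475 - 32^2)/41 = 451/41 = 11, a_9 = floor((38 + 32)/11) = 6.
  m_10 = 11*6 - 32 = 34, d_10 = (1475 - 34^2)/11 = 319/11 = 29, a_10 = floor((38 + 34)/29) = 2.
  m_11 = 29*2 - 34 = 24, d_11 = (1475 - 24^2)/29 = 899/29 = 31, a_11 = floor((38 + 24)/31) = 2.
  m_12 = 31*2 - 24 = 38, d_12 = (1475 - 38^2)/31 = 31/31 = 1, a_12 = floor((38 + 38)/1) = 76.
  m_13 = 1*76 - 38 = 38, d_13 = (1475 - 38^2)/1 = 31/1 = 31: (m_13, d_13) = (m_1, d_1) = (38, 31), so from here the quotients repeat a_1, ..., a_12; the period length is 12.
So sqrt(1475) = [38; (2, 2, 6, 1, 1, 2, 1, 1, 6, 2, 2, 76)] with period length k = 12.
k is even, so the fundamental solution of x^2 - 1475y^2 = 1 is (p_{k-1}, q_{k-1}) = (p_11, q_11); compute convergents through index 11.
Convergents (p_i = a_i*p_{i-1} + p_{i-2}, q_i = a_i*q_{i-1} + q_{i-2} with p_{-2}=0, p_{-1}=1, q_{-2}=1, q_{-1}=0):
  i=0: a_0=38, p_0 = 38*1 + 0 = 38, q_0 = 38*0 + 1 = 1.
  i=1: a_1=2, p_1 = 2*38 + 1 = 77, q_1 = 2*1 + 0 = 2.
  i=2: a_2=2, p_2 = 2*77 + 38 = 192, q_2 = 2*2 + 1 = 5.
  i=3: a_3=6, p_3 = 6*192 + 77 = 1229, q_3 = 6*5 + 2 = 32.
  i=4: a_4=1, p_4 = 1*1229 + 192 = 1421, q_4 = 1*32 + 5 = 37.
  i=5: a_5=1, p_5 = 1*1421 + 1229 = 2650, q_5 = 1*37 + 32 = 69.
  i=6: a_6=2, p_6 = 2*2650 + 1421 = 6721, q_6 = 2*69 + 37 = 175.
  i=7: a_7=1, p_7 = 1*6721 + 2650 = 9371, q_7 = 1*175 + 69 = 244.
  i=8: a_8=1, p_8 = 1*9371 + 6721 = 16092, q_8 = 1*244 + 175 = 419.
  i=9: a_9=6, p_9 = 6*16092 + 9371 = 105923, q_9 = 6*419 + 244 = 2758.
  i=10: a_10=2, p_10 = 2*105923 + 16092 = 227938, q_10 = 2*2758 + 419 = 5935.
  i=11: a_11=2, p_11 = 2*227938 + 105923 = 561799, q_11 = 2*5935 + 2758 = 14628.
Check: 561799^2 - 1475*14628^2 = 315618116401 - 315618116400 = 1, so (x, y) = (561799, 14628) solves the equation, and by the theorem it is the least positive solution.

(x, y) = (561799, 14628)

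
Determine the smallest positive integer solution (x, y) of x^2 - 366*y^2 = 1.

(x, y) = (907925, 47458)

First expand sqrt(366) as a continued fraction. With x_i = (sqrt(366) + m_i)/d_i and (m_0, d_0) = (0, 1): a_0 = floor(sqrt(366)) = 19, since 19^2 = 361 <= 366 < 400 = 20^2.
Iterate m_{i+1} = d_i*a_i - m_i, d_{i+1} = (366 - m_{i+1}^2)/d_i, a_{i+1} = floor((a_0 + m_{i+1})/d_{i+1}):
  m_1 = 1*19 - 0 = 19, d_1 = (366 - 19^2)/1 = 5/1 = 5, a_1 = floor((19 + 19)/5) = 7.
  m_2 = 5*7 - 19 = 16, d_2 = (366 - 16^2)/5 = 110/5 = 22, a_2 = floor((19 + 16)/22) = 1.
  m_3 = 22*1 - 16 = 6, d_3 = (366 - 6^2)/22 = 330/22 = 15, a_3 = floor((19 + 6)/15) = 1.
  m_4 = 15*1 - 6 = 9, d_4 = (366 - 9^2)/15 = 285/15 = 19, a_4 = floor((19 + 9)/19) = 1.
  m_5 = 19*1 - 9 = 10, d_5 = (366 - 10^2)/19 = 266/19 = 14, a_5 = floor((19 + 10)/14) = 2.
  m_6 = 14*2 - 10 = 18, d_6 = (366 - 18^2)/14 = 42/14 = 3, a_6 = floor((19 + 18)/3) = 12.
  m_7 = 3*12 - 18 = 18, d_7 = (366 - 18^2)/3 = 42/3 = 14, a_7 = floor((19 + 18)/14) = 2.
  m_8 = 14*2 - 18 = 10, d_8 = (366 - 10^2)/14 = 266/14 = 19, a_8 = floor((19 + 10)/19) = 1.
  m_9 = 19*1 - 10 = 9, d_9 = (366 - 9^2)/19 = 285/19 = 15, a_9 = floor((19 + 9)/15) = 1.
  m_10 = 15*1 - 9 = 6, d_10 = (366 - 6^2)/15 = 330/15 = 22, a_10 = floor((19 + 6)/22) = 1.
  m_11 = 22*1 - 6 = 16, d_11 = (366 - 16^2)/22 = 110/22 = 5, a_11 = floor((19 + 16)/5) = 7.
  m_12 = 5*7 - 16 = 19, d_12 = (366 - 19^2)/5 = 5/5 = 1, a_12 = floor((19 + 19)/1) = 38.
  m_13 = 1*38 - 19 = 19, d_13 = (366 - 19^2)/1 = 5/1 = 5: (m_13, d_13) = (m_1, d_1) = (19, 5), so from here the quotients repeat a_1, ..., a_12; the period length is 12.
So sqrt(366) = [19; (7, 1, 1, 1, 2, 12, 2, 1, 1, 1, 7, 38)] with period length k = 12.
k is even, so the fundamental solution of x^2 - 366y^2 = 1 is (p_{k-1}, q_{k-1}) = (p_11, q_11); compute convergents through index 11.
Convergents (p_i = a_i*p_{i-1} + p_{i-2}, q_i = a_i*q_{i-1} + q_{i-2} with p_{-2}=0, p_{-1}=1, q_{-2}=1, q_{-1}=0):
  i=0: a_0=19, p_0 = 19*1 + 0 = 19, q_0 = 19*0 + 1 = 1.
  i=1: a_1=7, p_1 = 7*19 + 1 = 134, q_1 = 7*1 + 0 = 7.
  i=2: a_2=1, p_2 = 1*134 + 19 = 153, q_2 = 1*7 + 1 = 8.
  i=3: a_3=1, p_3 = 1*153 + 134 = 287, q_3 = 1*8 + 7 = 15.
  i=4: a_4=1, p_4 = 1*287 + 153 = 440, q_4 = 1*15 + 8 = 23.
  i=5: a_5=2, p_5 = 2*440 + 287 = 1167, q_5 = 2*23 + 15 = 61.
  i=6: a_6=12, p_6 = 12*1167 + 440 = 14444, q_6 = 12*61 + 23 = 755.
  i=7: a_7=2, p_7 = 2*14444 + 1167 = 30055, q_7 = 2*755 + 61 = 1571.
  i=8: a_8=1, p_8 = 1*30055 + 14444 = 44499, q_8 = 1*1571 + 755 = 2326.
  i=9: a_9=1, p_9 = 1*44499 + 30055 = 74554, q_9 = 1*2326 + 1571 = 3897.
  i=10: a_10=1, p_10 = 1*74554 + 44499 = 119053, q_10 = 1*3897 + 2326 = 6223.
  i=11: a_11=7, p_11 = 7*119053 + 74554 = 907925, q_11 = 7*6223 + 3897 = 47458.
Check: 907925^2 - 366*47458^2 = 824327805625 - 824327805624 = 1, so (x, y) = (907925, 47458) solves the equation, and by the theorem it is the least positive solution.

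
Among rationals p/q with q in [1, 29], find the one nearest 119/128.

Expand x = 119/128 as a continued fraction with the Euclidean algorithm:
  119 = 0*128 + 119, so a_0 = 0.
  128 = 1*119 + 9, so a_1 = 1.
  119 = 13*9 + 2, so a_2 = 13.
  9 = 4*2 + 1, so a_3 = 4.
  2 = 2*1 + 0, so a_4 = 2.
so x = [0; 1, 13, 4, 2].
Convergents (p_i = a_i*p_{i-1} + p_{i-2}, q_i = a_i*q_{i-1} + q_{i-2} with p_{-2}=0, p_{-1}=1, q_{-2}=1, q_{-1}=0), until the denominator exceeds 29:
  i=0: a_0=0, p_0 = 0*1 + 0 = 0, q_0 = 0*0 + 1 = 1.
  i=1: a_1=1, p_1 = 1*0 + 1 = 1, q_1 = 1*1 + 0 = 1.
  i=2: a_2=13, p_2 = 13*1 + 0 = 13, q_2 = 13*1 + 1 = 14.
  i=3: a_3=4, p_3 = 4*13 + 1 = 53, q_3 = 4*14 + 1 = 57.
q_3 = 57 > 29, so the last convergent with denominator <= 29 is p_2/q_2 = 13/14.
The closest fraction with denominator <= 29 is either p_2/q_2 or the intermediate fraction (k*p_2 + p_1)/(k*q_2 + q_1) with the largest k >= 1 whose denominator stays <= 29; these approach x as k grows, and every other convergent or intermediate fraction in range is farther away.
Largest k: floor((29 - q_1)/q_2) = floor((29 - 1)/14) = 2.
That gives (2*13 + 1)/(2*14 + 1) = 27/29.
Compare the errors: |x - 13/14| = |119*14 - 13*128|/(128*14) = 2/1792, and |x - 27/29| = |119*29 - 27*128|/(128*29) = 5/3712.
Cross-multiplying, 2*3712 = 7424 < 8960 = 5*1792, so 2/1792 is smaller: the convergent 13/14 is closer to x than 27/29.

13/14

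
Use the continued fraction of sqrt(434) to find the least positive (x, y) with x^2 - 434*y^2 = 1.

(x, y) = (125, 6)

First expand sqrt(434) as a continued fraction. With x_i = (sqrt(434) + m_i)/d_i and (m_0, d_0) = (0, 1): a_0 = floor(sqrt(434)) = 20, since 20^2 = 400 <= 434 < 441 = 21^2.
Iterate m_{i+1} = d_i*a_i - m_i, d_{i+1} = (434 - m_{i+1}^2)/d_i, a_{i+1} = floor((a_0 + m_{i+1})/d_{i+1}):
  m_1 = 1*20 - 0 = 20, d_1 = (434 - 20^2)/1 = 34/1 = 34, a_1 = floor((20 + 20)/34) = 1.
  m_2 = 34*1 - 20 = 14, d_2 = (434 - 14^2)/34 = 238/34 = 7, a_2 = floor((20 + 14)/7) = 4.
  m_3 = 7*4 - 14 = 14, d_3 = (434 - 14^2)/7 = 238/7 = 34, a_3 = floor((20 + 14)/34) = 1.
  m_4 = 34*1 - 14 = 20, d_4 = (434 - 20^2)/34 = 34/34 = 1, a_4 = floor((20 + 20)/1) = 40.
  m_5 = 1*40 - 20 = 20, d_5 = (434 - 20^2)/1 = 34/1 = 34: (m_5, d_5) = (m_1, d_1) = (20, 34), so from here the quotients repeat a_1, ..., a_4; the period length is 4.
So sqrt(434) = [20; (1, 4, 1, 40)] with period length k = 4.
k is even, so the fundamental solution of x^2 - 434y^2 = 1 is (p_{k-1}, q_{k-1}) = (p_3, q_3); compute convergents through index 3.
Convergents (p_i = a_i*p_{i-1} + p_{i-2}, q_i = a_i*q_{i-1} + q_{i-2} with p_{-2}=0, p_{-1}=1, q_{-2}=1, q_{-1}=0):
  i=0: a_0=20, p_0 = 20*1 + 0 = 20, q_0 = 20*0 + 1 = 1.
  i=1: a_1=1, p_1 = 1*20 + 1 = 21, q_1 = 1*1 + 0 = 1.
  i=2: a_2=4, p_2 = 4*21 + 20 = 104, q_2 = 4*1 + 1 = 5.
  i=3: a_3=1, p_3 = 1*104 + 21 = 125, q_3 = 1*5 + 1 = 6.
Check: 125^2 - 434*6^2 = 15625 - 15624 = 1, so (x, y) = (125, 6) solves the equation, and by the theorem it is the least positive solution.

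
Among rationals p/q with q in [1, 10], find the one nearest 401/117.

Expand x = 401/117 as a continued fraction with the Euclidean algorithm:
  401 = 3*117 + 50, so a_0 = 3.
  117 = 2*50 + 17, so a_1 = 2.
  50 = 2*17 + 16, so a_2 = 2.
  17 = 1*16 + 1, so a_3 = 1.
  16 = 16*1 + 0, so a_4 = 16.
so x = [3; 2, 2, 1, 16].
Convergents (p_i = a_i*p_{i-1} + p_{i-2}, q_i = a_i*q_{i-1} + q_{i-2} with p_{-2}=0, p_{-1}=1, q_{-2}=1, q_{-1}=0), until the denominator exceeds 10:
  i=0: a_0=3, p_0 = 3*1 + 0 = 3, q_0 = 3*0 + 1 = 1.
  i=1: a_1=2, p_1 = 2*3 + 1 = 7, q_1 = 2*1 + 0 = 2.
  i=2: a_2=2, p_2 = 2*7 + 3 = 17, q_2 = 2*2 + 1 = 5.
  i=3: a_3=1, p_3 = 1*17 + 7 = 24, q_3 = 1*5 + 2 = 7.
  i=4: a_4=16, p_4 = 16*24 + 17 = 401, q_4 = 16*7 + 5 = 117.
q_4 = 117 > 10, so the last convergent with denominator <= 10 is p_3/q_3 = 24/7.
The closest fraction with denominator <= 10 is either p_3/q_3 or the intermediate fraction (k*p_3 + p_2)/(k*q_3 + q_2) with the largest k >= 1 whose denominator stays <= 10; these approach x as k grows, and every other convergent or intermediate fraction in range is farther away.
Largest k: floor((10 - q_2)/q_3) = floor((10 - 5)/7) = 0.
Since k = 0, no intermediate fraction beyond p_3/q_3 has denominator <= 10, so the convergent 24/7 is the closest (its error is |401*7 - 24*117|/(117*7) = 1/819).

24/7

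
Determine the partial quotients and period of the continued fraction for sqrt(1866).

[43; (5, 14, 5, 86)]

Write x_i = (sqrt(1866) + m_i)/d_i with (m_0, d_0) = (0, 1). a_0 = floor(sqrt(1866)) = 43, since 43^2 = 1849 <= 1866 < 1936 = 44^2.
Iterate m_{i+1} = d_i*a_i - m_i, d_{i+1} = (1866 - m_{i+1}^2)/d_i, a_{i+1} = floor((a_0 + m_{i+1})/d_{i+1}):
  m_1 = 1*43 - 0 = 43, d_1 = (1866 - 43^2)/1 = 17/1 = 17, a_1 = floor((43 + 43)/17) = 5.
  m_2 = 17*5 - 43 = 42, d_2 = (1866 - 42^2)/17 = 102/17 = 6, a_2 = floor((43 + 42)/6) = 14.
  m_3 = 6*14 - 42 = 42, d_3 = (1866 - 42^2)/6 = 102/6 = 17, a_3 = floor((43 + 42)/17) = 5.
  m_4 = 17*5 - 42 = 43, d_4 = (1866 - 43^2)/17 = 17/17 = 1, a_4 = floor((43 + 43)/1) = 86.
  m_5 = 1*86 - 43 = 43, d_5 = (1866 - 43^2)/1 = 17/1 = 17: (m_5, d_5) = (m_1, d_1) = (43, 17), so from here the quotients repeat a_1, ..., a_4; the period length is 4.
Hence the expansion of sqrt(1866) is a_0 = 43 followed by the repeating block 5, 14, 5, 86 (period 4).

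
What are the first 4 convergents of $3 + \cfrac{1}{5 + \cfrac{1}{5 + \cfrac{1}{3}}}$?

Using the convergent recurrence p_i = a_i*p_{i-1} + p_{i-2}, q_i = a_i*q_{i-1} + q_{i-2} with p_{-2}=0, p_{-1}=1, q_{-2}=1, q_{-1}=0:
  i=0: a_0=3, p_0 = 3*1 + 0 = 3, q_0 = 3*0 + 1 = 1.
  i=1: a_1=5, p_1 = 5*3 + 1 = 16, q_1 = 5*1 + 0 = 5.
  i=2: a_2=5, p_2 = 5*16 + 3 = 83, q_2 = 5*5 + 1 = 26.
  i=3: a_3=3, p_3 = 3*83 + 16 = 265, q_3 = 3*26 + 5 = 83.

3/1, 16/5, 83/26, 265/83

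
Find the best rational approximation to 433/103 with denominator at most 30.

Expand x = 433/103 as a continued fraction with the Euclidean algorithm:
  433 = 4*103 + 21, so a_0 = 4.
  103 = 4*21 + 19, so a_1 = 4.
  21 = 1*19 + 2, so a_2 = 1.
  19 = 9*2 + 1, so a_3 = 9.
  2 = 2*1 + 0, so a_4 = 2.
so x = [4; 4, 1, 9, 2].
Convergents (p_i = a_i*p_{i-1} + p_{i-2}, q_i = a_i*q_{i-1} + q_{i-2} with p_{-2}=0, p_{-1}=1, q_{-2}=1, q_{-1}=0), until the denominator exceeds 30:
  i=0: a_0=4, p_0 = 4*1 + 0 = 4, q_0 = 4*0 + 1 = 1.
  i=1: a_1=4, p_1 = 4*4 + 1 = 17, q_1 = 4*1 + 0 = 4.
  i=2: a_2=1, p_2 = 1*17 + 4 = 21, q_2 = 1*4 + 1 = 5.
  i=3: a_3=9, p_3 = 9*21 + 17 = 206, q_3 = 9*5 + 4 = 49.
q_3 = 49 > 30, so the last convergent with denominator <= 30 is p_2/q_2 = 21/5.
The closest fraction with denominator <= 30 is either p_2/q_2 or the intermediate fraction (k*p_2 + p_1)/(k*q_2 + q_1) with the largest k >= 1 whose denominator stays <= 30; these approach x as k grows, and every other convergent or intermediate fraction in range is farther away.
Largest k: floor((30 - q_1)/q_2) = floor((30 - 4)/5) = 5.
That gives (5*21 + 17)/(5*5 + 4) = 122/29.
Compare the errors: |x - 21/5| = |433*5 - 21*103|/(103*5) = 2/515, and |x - 122/29| = |433*29 - 122*103|/(103*29) = 9/2987.
Cross-multiplying, 9*515 = 4635 < 5974 = 2*2987, so 9/2987 is smaller: the intermediate fraction 122/29 is closer to x than 21/5.

122/29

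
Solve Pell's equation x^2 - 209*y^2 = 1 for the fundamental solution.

First expand sqrt(209) as a continued fraction. With x_i = (sqrt(209) + m_i)/d_i and (m_0, d_0) = (0, 1): a_0 = floor(sqrt(209)) = 14, since 14^2 = 196 <= 209 < 225 = 15^2.
Iterate m_{i+1} = d_i*a_i - m_i, d_{i+1} = (209 - m_{i+1}^2)/d_i, a_{i+1} = floor((a_0 + m_{i+1})/d_{i+1}):
  m_1 = 1*14 - 0 = 14, d_1 = (209 - 14^2)/1 = 13/1 = 13, a_1 = floor((14 + 14)/13) = 2.
  m_2 = 13*2 - 14 = 12, d_2 = (209 - 12^2)/13 = 65/13 = 5, a_2 = floor((14 + 12)/5) = 5.
  m_3 = 5*5 - 12 = 13, d_3 = (209 - 13^2)/5 = 40/5 = 8, a_3 = floor((14 + 13)/8) = 3.
  m_4 = 8*3 - 13 = 11, d_4 = (209 - 11^2)/8 = 88/8 = 11, a_4 = floor((14 + 11)/11) = 2.
  m_5 = 11*2 - 11 = 11, d_5 = (209 - 11^2)/11 = 88/11 = 8, a_5 = floor((14 + 11)/8) = 3.
  m_6 = 8*3 - 11 = 13, d_6 = (209 - 13^2)/8 = 40/8 = 5, a_6 = floor((14 + 13)/5) = 5.
  m_7 = 5*5 - 13 = 12, d_7 = (209 - 12^2)/5 = 65/5 = 13, a_7 = floor((14 + 12)/13) = 2.
  m_8 = 13*2 - 12 = 14, d_8 = (209 - 14^2)/13 = 13/13 = 1, a_8 = floor((14 + 14)/1) = 28.
  m_9 = 1*28 - 14 = 14, d_9 = (209 - 14^2)/1 = 13/1 = 13: (m_9, d_9) = (m_1, d_1) = (14, 13), so from here the quotients repeat a_1, ..., a_8; the period length is 8.
So sqrt(209) = [14; (2, 5, 3, 2, 3, 5, 2, 28)] with period length k = 8.
k is even, so the fundamental solution of x^2 - 209y^2 = 1 is (p_{k-1}, q_{k-1}) = (p_7, q_7); compute convergents through index 7.
Convergents (p_i = a_i*p_{i-1} + p_{i-2}, q_i = a_i*q_{i-1} + q_{i-2} with p_{-2}=0, p_{-1}=1, q_{-2}=1, q_{-1}=0):
  i=0: a_0=14, p_0 = 14*1 + 0 = 14, q_0 = 14*0 + 1 = 1.
  i=1: a_1=2, p_1 = 2*14 + 1 = 29, q_1 = 2*1 + 0 = 2.
  i=2: a_2=5, p_2 = 5*29 + 14 = 159, q_2 = 5*2 + 1 = 11.
  i=3: a_3=3, p_3 = 3*159 + 29 = 506, q_3 = 3*11 + 2 = 35.
  i=4: a_4=2, p_4 = 2*506 + 159 = 1171, q_4 = 2*35 + 11 = 81.
  i=5: a_5=3, p_5 = 3*1171 + 506 = 4019, q_5 = 3*81 + 35 = 278.
  i=6: a_6=5, p_6 = 5*4019 + 1171 = 21266, q_6 = 5*278 + 81 = 1471.
  i=7: a_7=2, p_7 = 2*21266 + 4019 = 46551, q_7 = 2*1471 + 278 = 3220.
Check: 46551^2 - 209*3220^2 = 2166995601 - 2166995600 = 1, so (x, y) = (46551, 3220) solves the equation, and by the theorem it is the least positive solution.

(x, y) = (46551, 3220)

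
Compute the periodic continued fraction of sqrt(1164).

Write x_i = (sqrt(1164) + m_i)/d_i with (m_0, d_0) = (0, 1). a_0 = floor(sqrt(1164)) = 34, since 34^2 = 1156 <= 1164 < 1225 = 35^2.
Iterate m_{i+1} = d_i*a_i - m_i, d_{i+1} = (1164 - m_{i+1}^2)/d_i, a_{i+1} = floor((a_0 + m_{i+1})/d_{i+1}):
  m_1 = 1*34 - 0 = 34, d_1 = (1164 - 34^2)/1 = 8/1 = 8, a_1 = floor((34 + 34)/8) = 8.
  m_2 = 8*8 - 34 = 30, d_2 = (1164 - 30^2)/8 = 264/8 = 33, a_2 = floor((34 + 30)/33) = 1.
  m_3 = 33*1 - 30 = 3, d_3 = (1164 - 3^2)/33 = 1155/33 = 35, a_3 = floor((34 + 3)/35) = 1.
  m_4 = 35*1 - 3 = 32, d_4 = (1164 - 32^2)/35 = 140/35 = 4, a_4 = floor((34 + 32)/4) = 16.
  m_5 = 4*16 - 32 = 32, d_5 = (1164 - 32^2)/4 = 140/4 = 35, a_5 = floor((34 + 32)/35) = 1.
  m_6 = 35*1 - 32 = 3, d_6 = (1164 - 3^2)/35 = 1155/35 = 33, a_6 = floor((34 + 3)/33) = 1.
  m_7 = 33*1 - 3 = 30, d_7 = (1164 - 30^2)/33 = 264/33 = 8, a_7 = floor((34 + 30)/8) = 8.
  m_8 = 8*8 - 30 = 34, d_8 = (1164 - 34^2)/8 = 8/8 = 1, a_8 = floor((34 + 34)/1) = 68.
  m_9 = 1*68 - 34 = 34, d_9 = (1164 - 34^2)/1 = 8/1 = 8: (m_9, d_9) = (m_1, d_1) = (34, 8), so from here the quotients repeat a_1, ..., a_8; the period length is 8.
Hence the expansion of sqrt(1164) is a_0 = 34 followed by the repeating block 8, 1, 1, 16, 1, 1, 8, 68 (period 8).

[34; (8, 1, 1, 16, 1, 1, 8, 68)]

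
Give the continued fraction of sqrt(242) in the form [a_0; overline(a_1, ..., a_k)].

Write x_i = (sqrt(242) + m_i)/d_i with (m_0, d_0) = (0, 1). a_0 = floor(sqrt(242)) = 15, since 15^2 = 225 <= 242 < 256 = 16^2.
Iterate m_{i+1} = d_i*a_i - m_i, d_{i+1} = (242 - m_{i+1}^2)/d_i, a_{i+1} = floor((a_0 + m_{i+1})/d_{i+1}):
  m_1 = 1*15 - 0 = 15, d_1 = (242 - 15^2)/1 = 17/1 = 17, a_1 = floor((15 + 15)/17) = 1.
  m_2 = 17*1 - 15 = 2, d_2 = (242 - 2^2)/17 = 238/17 = 14, a_2 = floor((15 + 2)/14) = 1.
  m_3 = 14*1 - 2 = 12, d_3 = (242 - 12^2)/14 = 98/14 = 7, a_3 = floor((15 + 12)/7) = 3.
  m_4 = 7*3 - 12 = 9, d_4 = (242 - 9^2)/7 = 161/7 = 23, a_4 = floor((15 + 9)/23) = 1.
  m_5 = 23*1 - 9 = 14, d_5 = (242 - 14^2)/23 = 46/23 = 2, a_5 = floor((15 + 14)/2) = 14.
  m_6 = 2*14 - 14 = 14, d_6 = (242 - 14^2)/2 = 46/2 = 23, a_6 = floor((15 + 14)/23) = 1.
  m_7 = 23*1 - 14 = 9, d_7 = (242 - 9^2)/23 = 161/23 = 7, a_7 = floor((15 + 9)/7) = 3.
  m_8 = 7*3 - 9 = 12, d_8 = (242 - 12^2)/7 = 98/7 = 14, a_8 = floor((15 + 12)/14) = 1.
  m_9 = 14*1 - 12 = 2, d_9 = (242 - 2^2)/14 = 238/14 = 17, a_9 = floor((15 + 2)/17) = 1.
  m_10 = 17*1 - 2 = 15, d_10 = (242 - 15^2)/17 = 17/17 = 1, a_10 = floor((15 + 15)/1) = 30.
  m_11 = 1*30 - 15 = 15, d_11 = (242 - 15^2)/1 = 17/1 = 17: (m_11, d_11) = (m_1, d_1) = (15, 17), so from here the quotients repeat a_1, ..., a_10; the period length is 10.
Hence the expansion of sqrt(242) is a_0 = 15 followed by the repeating block 1, 1, 3, 1, 14, 1, 3, 1, 1, 30 (period 10).

[15; overline(1, 1, 3, 1, 14, 1, 3, 1, 1, 30)]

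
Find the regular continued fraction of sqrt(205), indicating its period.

[14; (3, 6, 1, 4, 1, 6, 3, 28)]

Write x_i = (sqrt(205) + m_i)/d_i with (m_0, d_0) = (0, 1). a_0 = floor(sqrt(205)) = 14, since 14^2 = 196 <= 205 < 225 = 15^2.
Iterate m_{i+1} = d_i*a_i - m_i, d_{i+1} = (205 - m_{i+1}^2)/d_i, a_{i+1} = floor((a_0 + m_{i+1})/d_{i+1}):
  m_1 = 1*14 - 0 = 14, d_1 = (205 - 14^2)/1 = 9/1 = 9, a_1 = floor((14 + 14)/9) = 3.
  m_2 = 9*3 - 14 = 13, d_2 = (205 - 13^2)/9 = 36/9 = 4, a_2 = floor((14 + 13)/4) = 6.
  m_3 = 4*6 - 13 = 11, d_3 = (205 - 11^2)/4 = 84/4 = 21, a_3 = floor((14 + 11)/21) = 1.
  m_4 = 21*1 - 11 = 10, d_4 = (205 - 10^2)/21 = 105/21 = 5, a_4 = floor((14 + 10)/5) = 4.
  m_5 = 5*4 - 10 = 10, d_5 = (205 - 10^2)/5 = 105/5 = 21, a_5 = floor((14 + 10)/21) = 1.
  m_6 = 21*1 - 10 = 11, d_6 = (205 - 11^2)/21 = 84/21 = 4, a_6 = floor((14 + 11)/4) = 6.
  m_7 = 4*6 - 11 = 13, d_7 = (205 - 13^2)/4 = 36/4 = 9, a_7 = floor((14 + 13)/9) = 3.
  m_8 = 9*3 - 13 = 14, d_8 = (205 - 14^2)/9 = 9/9 = 1, a_8 = floor((14 + 14)/1) = 28.
  m_9 = 1*28 - 14 = 14, d_9 = (205 - 14^2)/1 = 9/1 = 9: (m_9, d_9) = (m_1, d_1) = (14, 9), so from here the quotients repeat a_1, ..., a_8; the period length is 8.
Hence the expansion of sqrt(205) is a_0 = 14 followed by the repeating block 3, 6, 1, 4, 1, 6, 3, 28 (period 8).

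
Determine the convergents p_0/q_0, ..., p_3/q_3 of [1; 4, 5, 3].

Using the convergent recurrence p_i = a_i*p_{i-1} + p_{i-2}, q_i = a_i*q_{i-1} + q_{i-2} with p_{-2}=0, p_{-1}=1, q_{-2}=1, q_{-1}=0:
  i=0: a_0=1, p_0 = 1*1 + 0 = 1, q_0 = 1*0 + 1 = 1.
  i=1: a_1=4, p_1 = 4*1 + 1 = 5, q_1 = 4*1 + 0 = 4.
  i=2: a_2=5, p_2 = 5*5 + 1 = 26, q_2 = 5*4 + 1 = 21.
  i=3: a_3=3, p_3 = 3*26 + 5 = 83, q_3 = 3*21 + 4 = 67.

1/1, 5/4, 26/21, 83/67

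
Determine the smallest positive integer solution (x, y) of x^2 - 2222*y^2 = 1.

First expand sqrt(2222) as a continued fraction. With x_i = (sqrt(2222) + m_i)/d_i and (m_0, d_0) = (0, 1): a_0 = floor(sqrt(2222)) = 47, since 47^2 = 2209 <= 2222 < 2304 = 48^2.
Iterate m_{i+1} = d_i*a_i - m_i, d_{i+1} = (2222 - m_{i+1}^2)/d_i, a_{i+1} = floor((a_0 + m_{i+1})/d_{i+1}):
  m_1 = 1*47 - 0 = 47, d_1 = (2222 - 47^2)/1 = 13/1 = 13, a_1 = floor((47 + 47)/13) = 7.
  m_2 = 13*7 - 47 = 44, d_2 = (2222 - 44^2)/13 = 286/13 = 22, a_2 = floor((47 + 44)/22) = 4.
  m_3 = 22*4 - 44 = 44, d_3 = (2222 - 44^2)/22 = 286/22 = 13, a_3 = floor((47 + 44)/13) = 7.
  m_4 = 13*7 - 44 = 47, d_4 = (2222 - 47^2)/13 = 13/13 = 1, a_4 = floor((47 + 47)/1) = 94.
  m_5 = 1*94 - 47 = 47, d_5 = (2222 - 47^2)/1 = 13/1 = 13: (m_5, d_5) = (m_1, d_1) = (47, 13), so from here the quotients repeat a_1, ..., a_4; the period length is 4.
So sqrt(2222) = [47; (7, 4, 7, 94)] with period length k = 4.
k is even, so the fundamental solution of x^2 - 2222y^2 = 1 is (p_{k-1}, q_{k-1}) = (p_3, q_3); compute convergents through index 3.
Convergents (p_i = a_i*p_{i-1} + p_{i-2}, q_i = a_i*q_{i-1} + q_{i-2} with p_{-2}=0, p_{-1}=1, q_{-2}=1, q_{-1}=0):
  i=0: a_0=47, p_0 = 47*1 + 0 = 47, q_0 = 47*0 + 1 = 1.
  i=1: a_1=7, p_1 = 7*47 + 1 = 330, q_1 = 7*1 + 0 = 7.
  i=2: a_2=4, p_2 = 4*330 + 47 = 1367, q_2 = 4*7 + 1 = 29.
  i=3: a_3=7, p_3 = 7*1367 + 330 = 9899, q_3 = 7*29 + 7 = 210.
Check: 9899^2 - 2222*210^2 = 97990201 - 97990200 = 1, so (x, y) = (9899, 210) solves the equation, and by the theorem it is the least positive solution.

(x, y) = (9899, 210)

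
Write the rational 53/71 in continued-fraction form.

Run the Euclidean algorithm on 53 and 71; the successive quotients are the partial quotients a_0, a_1, ... (each step inverts the fractional part left over by the previous one):
  53 = 0*71 + 53, so a_0 = 0.
  71 = 1*53 + 18, so a_1 = 1.
  53 = 2*18 + 17, so a_2 = 2.
  18 = 1*17 + 1, so a_3 = 1.
  17 = 17*1 + 0, so a_4 = 17.
The remainder reaches 0 after 5 divisions, so the expansion has 5 partial quotients, read off in order.

[0; 1, 2, 1, 17]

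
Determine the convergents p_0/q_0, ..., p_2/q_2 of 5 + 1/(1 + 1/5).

5/1, 6/1, 35/6

Using the convergent recurrence p_i = a_i*p_{i-1} + p_{i-2}, q_i = a_i*q_{i-1} + q_{i-2} with p_{-2}=0, p_{-1}=1, q_{-2}=1, q_{-1}=0:
  i=0: a_0=5, p_0 = 5*1 + 0 = 5, q_0 = 5*0 + 1 = 1.
  i=1: a_1=1, p_1 = 1*5 + 1 = 6, q_1 = 1*1 + 0 = 1.
  i=2: a_2=5, p_2 = 5*6 + 5 = 35, q_2 = 5*1 + 1 = 6.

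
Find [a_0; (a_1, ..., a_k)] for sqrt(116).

[10; (1, 3, 2, 1, 4, 1, 2, 3, 1, 20)]

Write x_i = (sqrt(116) + m_i)/d_i with (m_0, d_0) = (0, 1). a_0 = floor(sqrt(116)) = 10, since 10^2 = 100 <= 116 < 121 = 11^2.
Iterate m_{i+1} = d_i*a_i - m_i, d_{i+1} = (116 - m_{i+1}^2)/d_i, a_{i+1} = floor((a_0 + m_{i+1})/d_{i+1}):
  m_1 = 1*10 - 0 = 10, d_1 = (116 - 10^2)/1 = 16/1 = 16, a_1 = floor((10 + 10)/16) = 1.
  m_2 = 16*1 - 10 = 6, d_2 = (116 - 6^2)/16 = 80/16 = 5, a_2 = floor((10 + 6)/5) = 3.
  m_3 = 5*3 - 6 = 9, d_3 = (116 - 9^2)/5 = 35/5 = 7, a_3 = floor((10 + 9)/7) = 2.
  m_4 = 7*2 - 9 = 5, d_4 = (116 - 5^2)/7 = 91/7 = 13, a_4 = floor((10 + 5)/13) = 1.
  m_5 = 13*1 - 5 = 8, d_5 = (116 - 8^2)/13 = 52/13 = 4, a_5 = floor((10 + 8)/4) = 4.
  m_6 = 4*4 - 8 = 8, d_6 = (116 - 8^2)/4 = 52/4 = 13, a_6 = floor((10 + 8)/13) = 1.
  m_7 = 13*1 - 8 = 5, d_7 = (116 - 5^2)/13 = 91/13 = 7, a_7 = floor((10 + 5)/7) = 2.
  m_8 = 7*2 - 5 = 9, d_8 = (116 - 9^2)/7 = 35/7 = 5, a_8 = floor((10 + 9)/5) = 3.
  m_9 = 5*3 - 9 = 6, d_9 = (116 - 6^2)/5 = 80/5 = 16, a_9 = floor((10 + 6)/16) = 1.
  m_10 = 16*1 - 6 = 10, d_10 = (116 - 10^2)/16 = 16/16 = 1, a_10 = floor((10 + 10)/1) = 20.
  m_11 = 1*20 - 10 = 10, d_11 = (116 - 10^2)/1 = 16/1 = 16: (m_11, d_11) = (m_1, d_1) = (10, 16), so from here the quotients repeat a_1, ..., a_10; the period length is 10.
Hence the expansion of sqrt(116) is a_0 = 10 followed by the repeating block 1, 3, 2, 1, 4, 1, 2, 3, 1, 20 (period 10).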